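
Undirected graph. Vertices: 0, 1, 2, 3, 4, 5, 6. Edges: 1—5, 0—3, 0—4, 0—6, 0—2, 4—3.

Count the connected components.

From 0: component {0, 2, 3, 4, 6}.
From 1: component {1, 5}.
That's 2 components.

2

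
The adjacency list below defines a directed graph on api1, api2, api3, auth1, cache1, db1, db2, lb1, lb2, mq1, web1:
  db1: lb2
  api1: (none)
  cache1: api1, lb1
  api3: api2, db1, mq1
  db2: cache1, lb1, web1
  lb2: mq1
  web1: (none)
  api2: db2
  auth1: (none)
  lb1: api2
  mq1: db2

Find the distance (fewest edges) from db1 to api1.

Distance 0: db1.
Distance 1: lb2.
Distance 2: mq1.
Distance 3: db2.
Distance 4: cache1, lb1, web1.
Distance 5: api1, api2 — contains api1.

5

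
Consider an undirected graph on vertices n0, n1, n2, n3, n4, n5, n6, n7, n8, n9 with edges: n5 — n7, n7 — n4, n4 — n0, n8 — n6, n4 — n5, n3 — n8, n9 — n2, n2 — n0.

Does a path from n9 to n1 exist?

No

Explore from n9.
Distance 1: reach n2.
Distance 2: reach n0.
Distance 3: reach n4.
Distance 4: reach n5, n7.
The search is exhausted without reaching n1; it lies in a different component.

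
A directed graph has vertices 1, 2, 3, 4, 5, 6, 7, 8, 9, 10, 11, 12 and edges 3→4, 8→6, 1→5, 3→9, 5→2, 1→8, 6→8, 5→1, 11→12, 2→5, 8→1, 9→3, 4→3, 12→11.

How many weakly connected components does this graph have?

From 1: component {1, 2, 5, 6, 8}.
From 3: component {3, 4, 9}.
From 7: component {7}.
From 10: component {10}.
From 11: component {11, 12}.
That's 5 components.

5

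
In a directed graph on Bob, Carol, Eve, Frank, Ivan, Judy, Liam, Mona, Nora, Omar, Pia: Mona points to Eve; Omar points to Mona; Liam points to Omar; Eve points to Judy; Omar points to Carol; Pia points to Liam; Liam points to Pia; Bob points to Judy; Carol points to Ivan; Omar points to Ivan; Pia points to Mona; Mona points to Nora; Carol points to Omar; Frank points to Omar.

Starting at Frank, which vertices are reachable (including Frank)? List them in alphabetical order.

Carol, Eve, Frank, Ivan, Judy, Mona, Nora, Omar

Start at Frank.
Its neighbours: Omar.
Then their neighbours: Carol, Ivan, Mona.
Then next layer: Eve, Nora.
Then next layer: Judy.
Nothing further is reachable.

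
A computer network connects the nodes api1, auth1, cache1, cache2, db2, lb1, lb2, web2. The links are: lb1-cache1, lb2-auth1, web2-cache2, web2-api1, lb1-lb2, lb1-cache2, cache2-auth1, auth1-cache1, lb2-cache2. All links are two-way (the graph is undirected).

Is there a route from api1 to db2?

Explore from api1.
Distance 1: reach web2.
Distance 2: reach cache2.
Distance 3: reach auth1, lb1, lb2.
Distance 4: reach cache1.
The search is exhausted without reaching db2; it lies in a different component.

No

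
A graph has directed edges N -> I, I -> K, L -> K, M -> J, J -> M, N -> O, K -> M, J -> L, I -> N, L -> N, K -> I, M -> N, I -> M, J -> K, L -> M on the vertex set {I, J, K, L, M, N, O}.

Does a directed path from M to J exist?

Explore from M.
Distance 1: reach J, N.
Found J.

Yes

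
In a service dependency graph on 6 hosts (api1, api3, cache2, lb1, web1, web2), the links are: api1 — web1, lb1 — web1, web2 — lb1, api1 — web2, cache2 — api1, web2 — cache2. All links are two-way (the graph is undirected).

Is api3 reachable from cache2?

Explore from cache2.
Distance 1: reach api1, web2.
Distance 2: reach lb1, web1.
The search is exhausted without reaching api3; it lies in a different component.

No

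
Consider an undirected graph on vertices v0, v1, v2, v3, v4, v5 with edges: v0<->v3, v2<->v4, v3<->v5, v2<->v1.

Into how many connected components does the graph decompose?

2

From v0: component {v0, v3, v5}.
From v1: component {v1, v2, v4}.
That's 2 components.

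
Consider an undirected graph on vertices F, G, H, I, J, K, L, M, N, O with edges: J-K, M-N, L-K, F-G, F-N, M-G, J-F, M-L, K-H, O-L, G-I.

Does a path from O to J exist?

Explore from O.
Distance 1: reach L.
Distance 2: reach K, M.
Distance 3: reach G, H, J, N.
Found J.

Yes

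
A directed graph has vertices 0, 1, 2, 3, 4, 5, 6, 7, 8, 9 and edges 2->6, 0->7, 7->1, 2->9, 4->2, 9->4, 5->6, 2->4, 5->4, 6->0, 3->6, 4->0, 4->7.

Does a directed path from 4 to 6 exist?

Yes

Explore from 4.
Distance 1: reach 0, 2, 7.
Distance 2: reach 1, 6, 9.
Found 6.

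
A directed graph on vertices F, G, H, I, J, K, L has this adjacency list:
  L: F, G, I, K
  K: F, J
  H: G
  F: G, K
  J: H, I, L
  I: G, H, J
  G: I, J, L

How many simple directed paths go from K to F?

5

K→F
K→J→H→G→L→F
K→J→I→G→L→F
K→J→I→H→G→L→F
K→J→L→F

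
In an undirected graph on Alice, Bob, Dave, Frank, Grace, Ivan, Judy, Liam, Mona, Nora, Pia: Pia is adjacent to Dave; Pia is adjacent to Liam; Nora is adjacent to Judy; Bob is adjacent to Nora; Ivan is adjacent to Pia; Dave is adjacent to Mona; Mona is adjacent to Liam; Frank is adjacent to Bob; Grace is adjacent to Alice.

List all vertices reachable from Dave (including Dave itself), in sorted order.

Dave, Ivan, Liam, Mona, Pia

Start at Dave.
Its neighbours: Mona, Pia.
Then their neighbours: Ivan, Liam.
Nothing further is reachable.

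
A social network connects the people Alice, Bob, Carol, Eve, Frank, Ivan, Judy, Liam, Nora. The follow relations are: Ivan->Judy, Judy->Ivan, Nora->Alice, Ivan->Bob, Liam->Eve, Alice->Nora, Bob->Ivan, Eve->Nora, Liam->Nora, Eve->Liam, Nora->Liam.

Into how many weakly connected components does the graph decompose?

From Alice: component {Alice, Eve, Liam, Nora}.
From Bob: component {Bob, Ivan, Judy}.
From Carol: component {Carol}.
From Frank: component {Frank}.
That's 4 components.

4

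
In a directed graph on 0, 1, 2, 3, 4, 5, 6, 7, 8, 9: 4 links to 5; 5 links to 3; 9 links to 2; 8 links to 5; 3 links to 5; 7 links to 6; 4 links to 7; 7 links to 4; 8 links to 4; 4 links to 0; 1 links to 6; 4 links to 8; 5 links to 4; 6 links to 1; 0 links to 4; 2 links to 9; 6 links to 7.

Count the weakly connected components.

2

From 0: component {0, 1, 3, 4, 5, 6, 7, 8}.
From 2: component {2, 9}.
That's 2 components.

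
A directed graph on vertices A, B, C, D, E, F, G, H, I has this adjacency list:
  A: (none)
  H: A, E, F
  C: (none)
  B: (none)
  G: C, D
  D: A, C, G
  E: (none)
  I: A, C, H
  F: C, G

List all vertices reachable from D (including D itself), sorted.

A, C, D, G

Start at D.
Its neighbours: A, C, G.
Nothing further is reachable.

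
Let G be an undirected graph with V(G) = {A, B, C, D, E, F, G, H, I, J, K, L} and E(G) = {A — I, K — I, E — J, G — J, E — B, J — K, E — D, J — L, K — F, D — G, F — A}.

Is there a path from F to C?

Explore from F.
Distance 1: reach A, K.
Distance 2: reach I, J.
Distance 3: reach E, G, L.
Distance 4: reach B, D.
The search is exhausted without reaching C; it lies in a different component.

No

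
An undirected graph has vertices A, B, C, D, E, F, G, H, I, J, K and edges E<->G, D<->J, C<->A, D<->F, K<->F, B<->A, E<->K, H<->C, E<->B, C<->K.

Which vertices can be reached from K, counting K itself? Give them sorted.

A, B, C, D, E, F, G, H, J, K

Start at K.
Its neighbours: C, E, F.
Then their neighbours: A, B, D, G, H.
Then next layer: J.
Nothing further is reachable.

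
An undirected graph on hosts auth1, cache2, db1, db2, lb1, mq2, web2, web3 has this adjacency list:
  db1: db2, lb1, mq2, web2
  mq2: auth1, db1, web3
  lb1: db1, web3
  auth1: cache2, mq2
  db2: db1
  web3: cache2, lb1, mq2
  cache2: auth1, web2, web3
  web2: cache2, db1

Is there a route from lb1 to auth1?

Yes

Explore from lb1.
Distance 1: reach db1, web3.
Distance 2: reach cache2, db2, mq2, web2.
Distance 3: reach auth1.
Found auth1.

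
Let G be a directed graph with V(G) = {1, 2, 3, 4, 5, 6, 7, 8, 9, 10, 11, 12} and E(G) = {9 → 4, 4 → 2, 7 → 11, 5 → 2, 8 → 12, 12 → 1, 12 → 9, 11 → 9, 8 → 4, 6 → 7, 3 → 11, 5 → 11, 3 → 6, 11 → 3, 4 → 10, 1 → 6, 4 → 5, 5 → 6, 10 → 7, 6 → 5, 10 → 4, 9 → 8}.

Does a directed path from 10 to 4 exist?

Yes

Explore from 10.
Distance 1: reach 4, 7.
Found 4.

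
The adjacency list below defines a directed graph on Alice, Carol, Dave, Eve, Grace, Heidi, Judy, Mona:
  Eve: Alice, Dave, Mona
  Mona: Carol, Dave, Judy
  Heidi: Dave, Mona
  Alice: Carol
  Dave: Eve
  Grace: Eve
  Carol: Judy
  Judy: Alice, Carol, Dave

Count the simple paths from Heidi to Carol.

Heidi→Dave→Eve→Alice→Carol
Heidi→Dave→Eve→Mona→Carol
Heidi→Dave→Eve→Mona→Judy→Alice→Carol
Heidi→Dave→Eve→Mona→Judy→Carol
Heidi→Mona→Carol
Heidi→Mona→Dave→Eve→Alice→Carol
Heidi→Mona→Judy→Alice→Carol
Heidi→Mona→Judy→Carol
Heidi→Mona→Judy→Dave→Eve→Alice→Carol

9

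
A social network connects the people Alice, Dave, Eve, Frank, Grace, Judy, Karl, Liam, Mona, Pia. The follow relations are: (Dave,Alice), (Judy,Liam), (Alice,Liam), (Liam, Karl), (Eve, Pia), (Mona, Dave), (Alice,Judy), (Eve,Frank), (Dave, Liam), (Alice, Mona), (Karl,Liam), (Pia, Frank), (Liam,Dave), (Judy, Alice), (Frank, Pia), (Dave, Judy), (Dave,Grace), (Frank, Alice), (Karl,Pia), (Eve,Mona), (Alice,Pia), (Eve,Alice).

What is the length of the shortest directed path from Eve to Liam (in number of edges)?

Distance 0: Eve.
Distance 1: Alice, Frank, Mona, Pia.
Distance 2: Dave, Judy, Liam — contains Liam.

2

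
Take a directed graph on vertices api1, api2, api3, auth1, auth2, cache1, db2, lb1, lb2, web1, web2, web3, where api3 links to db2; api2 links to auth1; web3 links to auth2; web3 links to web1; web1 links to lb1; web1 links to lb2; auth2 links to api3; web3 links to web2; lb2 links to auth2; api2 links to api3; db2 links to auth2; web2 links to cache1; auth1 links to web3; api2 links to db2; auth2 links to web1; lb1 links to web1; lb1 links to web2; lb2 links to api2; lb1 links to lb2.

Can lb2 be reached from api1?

No

api1 has no outgoing edges, so nothing is reachable from it.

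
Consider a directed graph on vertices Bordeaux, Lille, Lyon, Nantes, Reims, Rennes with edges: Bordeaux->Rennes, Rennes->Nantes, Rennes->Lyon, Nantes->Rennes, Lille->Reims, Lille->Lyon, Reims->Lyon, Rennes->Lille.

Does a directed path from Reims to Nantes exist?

No

Explore from Reims.
Distance 1: reach Lyon.
The search from Reims is exhausted; no directed path reaches Nantes.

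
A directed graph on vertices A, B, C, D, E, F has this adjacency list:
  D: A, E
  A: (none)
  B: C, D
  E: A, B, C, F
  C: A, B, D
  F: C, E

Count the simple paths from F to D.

6

F→C→B→D
F→C→D
F→E→B→C→D
F→E→B→D
F→E→C→B→D
F→E→C→D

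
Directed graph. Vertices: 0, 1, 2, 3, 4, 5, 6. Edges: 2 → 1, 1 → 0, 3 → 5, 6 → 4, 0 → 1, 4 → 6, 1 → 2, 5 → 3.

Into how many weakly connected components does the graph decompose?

From 0: component {0, 1, 2}.
From 3: component {3, 5}.
From 4: component {4, 6}.
That's 3 components.

3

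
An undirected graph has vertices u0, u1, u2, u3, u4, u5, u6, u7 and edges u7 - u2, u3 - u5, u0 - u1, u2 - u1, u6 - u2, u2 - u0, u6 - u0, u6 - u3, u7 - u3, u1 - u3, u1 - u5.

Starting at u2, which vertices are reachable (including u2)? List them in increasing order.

Start at u2.
Its neighbours: u0, u1, u6, u7.
Then their neighbours: u3, u5.
Nothing further is reachable.

u0, u1, u2, u3, u5, u6, u7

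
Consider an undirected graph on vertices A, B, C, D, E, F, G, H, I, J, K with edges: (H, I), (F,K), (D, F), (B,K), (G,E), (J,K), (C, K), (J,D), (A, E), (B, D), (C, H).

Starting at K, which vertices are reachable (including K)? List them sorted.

Start at K.
Its neighbours: B, C, F, J.
Then their neighbours: D, H.
Then next layer: I.
Nothing further is reachable.

B, C, D, F, H, I, J, K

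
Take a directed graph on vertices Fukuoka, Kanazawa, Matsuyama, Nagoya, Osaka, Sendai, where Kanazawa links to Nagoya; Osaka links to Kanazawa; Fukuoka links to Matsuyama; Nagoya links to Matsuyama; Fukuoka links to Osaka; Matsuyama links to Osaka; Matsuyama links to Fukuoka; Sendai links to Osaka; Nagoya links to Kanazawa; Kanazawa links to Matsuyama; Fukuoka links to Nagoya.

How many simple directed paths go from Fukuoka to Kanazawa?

Fukuoka→Matsuyama→Osaka→Kanazawa
Fukuoka→Nagoya→Kanazawa
Fukuoka→Nagoya→Matsuyama→Osaka→Kanazawa
Fukuoka→Osaka→Kanazawa

4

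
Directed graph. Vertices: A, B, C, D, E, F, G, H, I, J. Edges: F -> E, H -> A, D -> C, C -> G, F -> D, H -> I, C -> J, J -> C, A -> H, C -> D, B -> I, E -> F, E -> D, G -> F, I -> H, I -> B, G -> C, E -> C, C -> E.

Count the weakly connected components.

2

From A: component {A, B, H, I}.
From C: component {C, D, E, F, G, J}.
That's 2 components.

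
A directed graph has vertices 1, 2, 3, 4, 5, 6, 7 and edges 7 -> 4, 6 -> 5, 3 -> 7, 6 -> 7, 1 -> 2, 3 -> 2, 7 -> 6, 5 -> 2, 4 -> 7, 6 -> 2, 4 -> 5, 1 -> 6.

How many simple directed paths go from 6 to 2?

3

6→2
6→5→2
6→7→4→5→2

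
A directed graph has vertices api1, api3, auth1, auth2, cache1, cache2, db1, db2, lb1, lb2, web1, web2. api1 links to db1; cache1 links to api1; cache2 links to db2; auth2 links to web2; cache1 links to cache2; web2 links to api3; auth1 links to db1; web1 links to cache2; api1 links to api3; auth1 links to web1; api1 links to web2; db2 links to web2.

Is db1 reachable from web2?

Explore from web2.
Distance 1: reach api3.
The search from web2 is exhausted; no directed path reaches db1.

No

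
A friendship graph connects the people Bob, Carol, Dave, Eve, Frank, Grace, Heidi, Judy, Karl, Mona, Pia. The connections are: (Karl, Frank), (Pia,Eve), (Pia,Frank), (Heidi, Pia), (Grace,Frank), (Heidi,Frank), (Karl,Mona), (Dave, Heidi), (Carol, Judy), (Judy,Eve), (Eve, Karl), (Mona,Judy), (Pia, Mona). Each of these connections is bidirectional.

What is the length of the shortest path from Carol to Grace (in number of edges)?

Distance 0: Carol.
Distance 1: Judy.
Distance 2: Eve, Mona.
Distance 3: Karl, Pia.
Distance 4: Frank, Heidi.
Distance 5: Dave, Grace — contains Grace.

5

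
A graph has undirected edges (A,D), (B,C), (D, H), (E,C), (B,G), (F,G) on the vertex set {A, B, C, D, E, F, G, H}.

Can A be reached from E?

Explore from E.
Distance 1: reach C.
Distance 2: reach B.
Distance 3: reach G.
Distance 4: reach F.
The search is exhausted without reaching A; it lies in a different component.

No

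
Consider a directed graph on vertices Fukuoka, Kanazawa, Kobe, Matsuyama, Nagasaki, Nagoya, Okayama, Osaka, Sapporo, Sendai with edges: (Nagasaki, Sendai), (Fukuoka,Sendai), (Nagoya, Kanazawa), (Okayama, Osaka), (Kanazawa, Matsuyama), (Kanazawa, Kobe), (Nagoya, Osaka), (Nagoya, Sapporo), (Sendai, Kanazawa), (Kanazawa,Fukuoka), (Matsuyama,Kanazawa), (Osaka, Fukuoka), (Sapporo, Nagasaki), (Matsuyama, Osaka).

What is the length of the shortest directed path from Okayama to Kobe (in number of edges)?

5

Distance 0: Okayama.
Distance 1: Osaka.
Distance 2: Fukuoka.
Distance 3: Sendai.
Distance 4: Kanazawa.
Distance 5: Kobe, Matsuyama — contains Kobe.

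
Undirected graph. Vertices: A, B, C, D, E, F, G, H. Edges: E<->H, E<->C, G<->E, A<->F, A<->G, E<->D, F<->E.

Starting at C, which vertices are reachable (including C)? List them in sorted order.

Start at C.
Its neighbours: E.
Then their neighbours: D, F, G, H.
Then next layer: A.
Nothing further is reachable.

A, C, D, E, F, G, H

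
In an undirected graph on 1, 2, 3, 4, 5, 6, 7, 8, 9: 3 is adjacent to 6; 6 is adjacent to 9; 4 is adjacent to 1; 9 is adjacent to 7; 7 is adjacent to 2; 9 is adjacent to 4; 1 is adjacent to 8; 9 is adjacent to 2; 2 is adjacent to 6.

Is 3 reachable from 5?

5 has no edges, so nothing is reachable from it.

No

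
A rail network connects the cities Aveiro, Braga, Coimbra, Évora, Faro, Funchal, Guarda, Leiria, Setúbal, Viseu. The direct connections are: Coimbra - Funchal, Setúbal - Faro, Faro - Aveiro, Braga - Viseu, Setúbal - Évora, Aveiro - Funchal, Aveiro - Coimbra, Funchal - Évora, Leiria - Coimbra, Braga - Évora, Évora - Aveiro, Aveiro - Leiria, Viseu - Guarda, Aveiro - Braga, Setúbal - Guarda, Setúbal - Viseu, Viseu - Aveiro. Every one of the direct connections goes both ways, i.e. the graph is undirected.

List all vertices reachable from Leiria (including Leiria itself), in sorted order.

Aveiro, Braga, Coimbra, Évora, Faro, Funchal, Guarda, Leiria, Setúbal, Viseu

Start at Leiria.
Its neighbours: Aveiro, Coimbra.
Then their neighbours: Braga, Évora, Faro, Funchal, Viseu.
Then next layer: Guarda, Setúbal.
Every vertex is now reached.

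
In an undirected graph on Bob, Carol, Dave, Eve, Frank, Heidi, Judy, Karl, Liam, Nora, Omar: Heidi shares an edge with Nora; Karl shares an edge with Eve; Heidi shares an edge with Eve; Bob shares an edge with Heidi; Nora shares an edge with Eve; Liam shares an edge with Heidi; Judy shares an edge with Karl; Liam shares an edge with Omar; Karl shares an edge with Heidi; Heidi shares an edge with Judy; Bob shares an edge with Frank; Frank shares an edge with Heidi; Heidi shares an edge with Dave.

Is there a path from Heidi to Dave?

Yes

Explore from Heidi.
Distance 1: reach Bob, Dave, Eve, Frank, Judy, Karl, Liam, Nora.
Found Dave.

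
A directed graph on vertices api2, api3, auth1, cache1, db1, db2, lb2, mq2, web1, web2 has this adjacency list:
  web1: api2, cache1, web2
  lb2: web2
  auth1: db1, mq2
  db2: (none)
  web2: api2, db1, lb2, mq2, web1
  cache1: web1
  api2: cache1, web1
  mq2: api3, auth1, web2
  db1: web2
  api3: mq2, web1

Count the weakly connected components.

From api2: component {api2, api3, auth1, cache1, db1, lb2, mq2, web1, web2}.
From db2: component {db2}.
That's 2 components.

2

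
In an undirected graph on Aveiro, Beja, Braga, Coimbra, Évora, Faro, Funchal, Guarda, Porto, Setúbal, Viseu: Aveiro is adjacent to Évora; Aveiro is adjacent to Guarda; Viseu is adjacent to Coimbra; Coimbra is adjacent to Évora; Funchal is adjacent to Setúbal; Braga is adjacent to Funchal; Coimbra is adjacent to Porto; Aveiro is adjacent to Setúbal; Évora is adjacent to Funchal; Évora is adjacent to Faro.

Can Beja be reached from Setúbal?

No

Explore from Setúbal.
Distance 1: reach Aveiro, Funchal.
Distance 2: reach Braga, Évora, Guarda.
Distance 3: reach Coimbra, Faro.
Distance 4: reach Porto, Viseu.
The search is exhausted without reaching Beja; it lies in a different component.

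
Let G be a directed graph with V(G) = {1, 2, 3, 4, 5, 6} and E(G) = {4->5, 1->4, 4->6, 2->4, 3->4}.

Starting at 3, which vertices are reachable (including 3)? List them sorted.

3, 4, 5, 6

Start at 3.
Its neighbours: 4.
Then their neighbours: 5, 6.
Nothing further is reachable.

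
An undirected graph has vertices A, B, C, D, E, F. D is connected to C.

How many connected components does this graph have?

5

From A: component {A}.
From B: component {B}.
From C: component {C, D}.
From E: component {E}.
From F: component {F}.
That's 5 components.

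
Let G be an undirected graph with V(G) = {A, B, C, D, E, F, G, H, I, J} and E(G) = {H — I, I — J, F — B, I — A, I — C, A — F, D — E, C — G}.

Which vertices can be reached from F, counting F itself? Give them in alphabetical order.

Start at F.
Its neighbours: A, B.
Then their neighbours: I.
Then next layer: C, H, J.
Then next layer: G.
Nothing further is reachable.

A, B, C, F, G, H, I, J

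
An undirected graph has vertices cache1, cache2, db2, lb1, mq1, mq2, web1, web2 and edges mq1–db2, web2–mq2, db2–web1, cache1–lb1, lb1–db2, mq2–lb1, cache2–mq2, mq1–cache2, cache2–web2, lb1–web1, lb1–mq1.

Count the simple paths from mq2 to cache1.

mq2–cache2–mq1–db2–lb1–cache1
mq2–cache2–mq1–db2–web1–lb1–cache1
mq2–cache2–mq1–lb1–cache1
mq2–lb1–cache1
mq2–web2–cache2–mq1–db2–lb1–cache1
mq2–web2–cache2–mq1–db2–web1–lb1–cache1
mq2–web2–cache2–mq1–lb1–cache1

7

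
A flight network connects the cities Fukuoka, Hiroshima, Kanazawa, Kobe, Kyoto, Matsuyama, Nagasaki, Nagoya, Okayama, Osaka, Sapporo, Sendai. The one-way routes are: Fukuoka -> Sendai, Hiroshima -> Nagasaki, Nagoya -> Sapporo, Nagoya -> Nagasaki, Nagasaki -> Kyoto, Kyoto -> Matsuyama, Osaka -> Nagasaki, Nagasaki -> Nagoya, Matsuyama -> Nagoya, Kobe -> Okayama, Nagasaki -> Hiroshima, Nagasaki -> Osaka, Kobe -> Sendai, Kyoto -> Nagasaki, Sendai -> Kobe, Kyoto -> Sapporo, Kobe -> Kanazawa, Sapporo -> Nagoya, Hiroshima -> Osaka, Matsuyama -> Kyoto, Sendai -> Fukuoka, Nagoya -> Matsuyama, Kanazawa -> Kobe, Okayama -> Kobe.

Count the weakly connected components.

2

From Fukuoka: component {Fukuoka, Kanazawa, Kobe, Okayama, Sendai}.
From Hiroshima: component {Hiroshima, Kyoto, Matsuyama, Nagasaki, Nagoya, Osaka, Sapporo}.
That's 2 components.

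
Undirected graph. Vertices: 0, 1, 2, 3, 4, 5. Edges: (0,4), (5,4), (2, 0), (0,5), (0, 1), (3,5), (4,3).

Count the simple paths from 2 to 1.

2–0–1

1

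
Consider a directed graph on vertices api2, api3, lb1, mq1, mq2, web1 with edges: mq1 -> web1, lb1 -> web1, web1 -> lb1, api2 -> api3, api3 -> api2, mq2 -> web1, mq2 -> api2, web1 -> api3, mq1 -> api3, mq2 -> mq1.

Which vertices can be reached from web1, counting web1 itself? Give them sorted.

api2, api3, lb1, web1

Start at web1.
Its neighbours: api3, lb1.
Then their neighbours: api2.
Nothing further is reachable.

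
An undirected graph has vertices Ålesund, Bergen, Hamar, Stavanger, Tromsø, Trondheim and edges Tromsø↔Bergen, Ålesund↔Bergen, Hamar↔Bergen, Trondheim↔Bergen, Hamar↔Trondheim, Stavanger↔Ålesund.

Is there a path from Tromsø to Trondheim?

Yes

Explore from Tromsø.
Distance 1: reach Bergen.
Distance 2: reach Ålesund, Hamar, Trondheim.
Found Trondheim.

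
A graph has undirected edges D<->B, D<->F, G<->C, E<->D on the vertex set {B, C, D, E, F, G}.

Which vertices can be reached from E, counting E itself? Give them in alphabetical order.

Start at E.
Its neighbours: D.
Then their neighbours: B, F.
Nothing further is reachable.

B, D, E, F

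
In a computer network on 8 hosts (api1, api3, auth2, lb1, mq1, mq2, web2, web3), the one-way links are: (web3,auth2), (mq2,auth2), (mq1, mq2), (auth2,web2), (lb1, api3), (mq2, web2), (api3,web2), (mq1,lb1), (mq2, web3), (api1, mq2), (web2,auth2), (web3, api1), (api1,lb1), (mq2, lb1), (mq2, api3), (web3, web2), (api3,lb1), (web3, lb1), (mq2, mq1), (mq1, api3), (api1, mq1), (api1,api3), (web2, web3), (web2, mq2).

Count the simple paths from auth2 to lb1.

auth2→web2→mq2→api3→lb1
auth2→web2→mq2→lb1
auth2→web2→mq2→mq1→api3→lb1
auth2→web2→mq2→mq1→lb1
auth2→web2→mq2→web3→api1→api3→lb1
auth2→web2→mq2→web3→api1→lb1
auth2→web2→mq2→web3→api1→mq1→api3→lb1
auth2→web2→mq2→web3→api1→mq1→lb1
... and 12 more.

20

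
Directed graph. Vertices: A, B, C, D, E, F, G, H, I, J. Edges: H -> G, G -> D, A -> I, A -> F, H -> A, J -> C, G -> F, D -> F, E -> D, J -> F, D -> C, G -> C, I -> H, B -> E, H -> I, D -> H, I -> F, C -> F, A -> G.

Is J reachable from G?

No

Explore from G.
Distance 1: reach C, D, F.
Distance 2: reach H.
Distance 3: reach A, I.
The search from G is exhausted; no directed path reaches J.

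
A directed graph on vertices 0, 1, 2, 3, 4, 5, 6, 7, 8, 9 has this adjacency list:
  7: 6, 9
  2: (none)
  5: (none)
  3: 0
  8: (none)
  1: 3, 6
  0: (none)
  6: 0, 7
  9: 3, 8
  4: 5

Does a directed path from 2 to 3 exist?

No

2 has no outgoing edges, so nothing is reachable from it.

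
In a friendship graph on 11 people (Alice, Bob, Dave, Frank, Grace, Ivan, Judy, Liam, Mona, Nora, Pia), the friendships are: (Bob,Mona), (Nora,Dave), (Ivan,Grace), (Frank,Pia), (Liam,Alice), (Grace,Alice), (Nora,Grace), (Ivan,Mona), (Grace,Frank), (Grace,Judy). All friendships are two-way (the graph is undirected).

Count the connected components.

1

From Alice: component {Alice, Bob, Dave, Frank, Grace, Ivan, Judy, Liam, Mona, Nora, Pia}.
That's 1 component.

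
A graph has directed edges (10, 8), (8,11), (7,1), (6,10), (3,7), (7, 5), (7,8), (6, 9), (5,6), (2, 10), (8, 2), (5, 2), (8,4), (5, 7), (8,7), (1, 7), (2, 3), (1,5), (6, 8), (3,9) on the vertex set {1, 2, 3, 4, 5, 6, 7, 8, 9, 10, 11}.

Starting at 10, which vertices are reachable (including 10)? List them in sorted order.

1, 2, 3, 4, 5, 6, 7, 8, 9, 10, 11

Start at 10.
Its neighbours: 8.
Then their neighbours: 2, 4, 7, 11.
Then next layer: 1, 3, 5.
Then next layer: 6, 9.
Every vertex is now reached.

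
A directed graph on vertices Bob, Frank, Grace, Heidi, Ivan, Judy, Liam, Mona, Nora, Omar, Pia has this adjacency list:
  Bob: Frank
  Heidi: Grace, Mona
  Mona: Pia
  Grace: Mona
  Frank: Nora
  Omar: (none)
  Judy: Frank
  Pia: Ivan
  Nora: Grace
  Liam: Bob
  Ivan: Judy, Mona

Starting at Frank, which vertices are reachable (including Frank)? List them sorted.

Start at Frank.
Its neighbours: Nora.
Then their neighbours: Grace.
Then next layer: Mona.
Then next layer: Pia.
Then next layer: Ivan.
Then next layer: Judy.
Nothing further is reachable.

Frank, Grace, Ivan, Judy, Mona, Nora, Pia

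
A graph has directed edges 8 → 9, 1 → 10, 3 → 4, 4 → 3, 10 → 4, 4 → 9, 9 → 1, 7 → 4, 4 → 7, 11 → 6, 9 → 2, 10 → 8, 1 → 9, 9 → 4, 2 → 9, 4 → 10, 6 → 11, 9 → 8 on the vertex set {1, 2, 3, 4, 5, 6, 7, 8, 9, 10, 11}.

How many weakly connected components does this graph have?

3

From 1: component {1, 2, 3, 4, 7, 8, 9, 10}.
From 5: component {5}.
From 6: component {6, 11}.
That's 3 components.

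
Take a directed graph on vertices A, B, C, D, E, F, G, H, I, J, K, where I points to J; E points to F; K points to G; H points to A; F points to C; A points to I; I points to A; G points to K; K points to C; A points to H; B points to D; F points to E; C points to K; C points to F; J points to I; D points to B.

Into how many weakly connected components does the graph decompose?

3

From A: component {A, H, I, J}.
From B: component {B, D}.
From C: component {C, E, F, G, K}.
That's 3 components.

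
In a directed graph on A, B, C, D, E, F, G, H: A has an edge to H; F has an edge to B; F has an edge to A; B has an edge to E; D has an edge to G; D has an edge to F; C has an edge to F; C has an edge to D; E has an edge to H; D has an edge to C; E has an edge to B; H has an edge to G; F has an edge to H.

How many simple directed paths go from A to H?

A→H

1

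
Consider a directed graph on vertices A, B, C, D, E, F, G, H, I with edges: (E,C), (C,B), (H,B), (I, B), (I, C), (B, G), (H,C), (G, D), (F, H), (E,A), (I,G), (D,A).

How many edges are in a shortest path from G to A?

2

Distance 0: G.
Distance 1: D.
Distance 2: A — contains A.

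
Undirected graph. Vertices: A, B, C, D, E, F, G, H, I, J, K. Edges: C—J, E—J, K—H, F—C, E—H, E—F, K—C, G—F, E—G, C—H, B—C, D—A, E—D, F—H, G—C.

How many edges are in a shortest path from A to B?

5

Distance 0: A.
Distance 1: D.
Distance 2: E.
Distance 3: F, G, H, J.
Distance 4: C, K.
Distance 5: B — contains B.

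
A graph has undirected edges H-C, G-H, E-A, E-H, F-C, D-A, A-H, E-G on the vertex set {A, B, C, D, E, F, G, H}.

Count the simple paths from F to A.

F–C–H–A
F–C–H–E–A
F–C–H–G–E–A

3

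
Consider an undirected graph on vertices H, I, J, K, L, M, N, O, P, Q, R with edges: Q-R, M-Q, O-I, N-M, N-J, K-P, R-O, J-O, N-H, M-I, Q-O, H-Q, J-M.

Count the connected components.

3

From H: component {H, I, J, M, N, O, Q, R}.
From K: component {K, P}.
From L: component {L}.
That's 3 components.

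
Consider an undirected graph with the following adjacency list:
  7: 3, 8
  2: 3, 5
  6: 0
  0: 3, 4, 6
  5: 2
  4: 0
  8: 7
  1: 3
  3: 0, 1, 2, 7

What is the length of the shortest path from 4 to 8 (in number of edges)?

4

Distance 0: 4.
Distance 1: 0.
Distance 2: 3, 6.
Distance 3: 1, 2, 7.
Distance 4: 5, 8 — contains 8.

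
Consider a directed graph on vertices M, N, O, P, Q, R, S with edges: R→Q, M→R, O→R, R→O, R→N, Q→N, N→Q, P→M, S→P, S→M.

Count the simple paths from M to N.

M→R→N
M→R→Q→N

2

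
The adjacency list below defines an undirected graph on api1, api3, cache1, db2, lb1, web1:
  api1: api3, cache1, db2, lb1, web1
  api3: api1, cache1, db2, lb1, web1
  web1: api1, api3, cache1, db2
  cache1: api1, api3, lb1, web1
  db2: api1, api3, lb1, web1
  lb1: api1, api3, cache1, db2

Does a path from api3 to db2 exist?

Yes

Explore from api3.
Distance 1: reach api1, cache1, db2, lb1, web1.
Found db2.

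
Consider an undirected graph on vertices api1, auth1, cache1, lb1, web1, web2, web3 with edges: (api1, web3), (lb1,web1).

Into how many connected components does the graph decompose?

5

From api1: component {api1, web3}.
From auth1: component {auth1}.
From cache1: component {cache1}.
From lb1: component {lb1, web1}.
From web2: component {web2}.
That's 5 components.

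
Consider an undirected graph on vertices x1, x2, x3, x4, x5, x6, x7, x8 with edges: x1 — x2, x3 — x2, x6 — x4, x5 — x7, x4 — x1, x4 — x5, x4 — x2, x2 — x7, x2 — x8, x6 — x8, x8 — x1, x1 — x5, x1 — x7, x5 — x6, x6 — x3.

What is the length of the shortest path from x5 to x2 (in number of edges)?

2

Distance 0: x5.
Distance 1: x1, x4, x6, x7.
Distance 2: x2, x3, x8 — contains x2.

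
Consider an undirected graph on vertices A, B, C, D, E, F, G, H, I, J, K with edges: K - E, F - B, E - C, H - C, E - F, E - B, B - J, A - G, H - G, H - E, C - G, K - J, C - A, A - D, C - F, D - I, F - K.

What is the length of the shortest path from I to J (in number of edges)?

6

Distance 0: I.
Distance 1: D.
Distance 2: A.
Distance 3: C, G.
Distance 4: E, F, H.
Distance 5: B, K.
Distance 6: J — contains J.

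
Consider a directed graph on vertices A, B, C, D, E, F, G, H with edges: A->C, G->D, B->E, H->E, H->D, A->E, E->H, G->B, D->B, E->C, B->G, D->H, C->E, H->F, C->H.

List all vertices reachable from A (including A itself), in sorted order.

A, B, C, D, E, F, G, H

Start at A.
Its neighbours: C, E.
Then their neighbours: H.
Then next layer: D, F.
Then next layer: B.
Then next layer: G.
Every vertex is now reached.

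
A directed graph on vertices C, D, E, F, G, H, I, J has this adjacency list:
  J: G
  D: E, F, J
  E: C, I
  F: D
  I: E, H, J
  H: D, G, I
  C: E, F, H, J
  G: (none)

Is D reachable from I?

Explore from I.
Distance 1: reach E, H, J.
Distance 2: reach C, D, G.
Found D.

Yes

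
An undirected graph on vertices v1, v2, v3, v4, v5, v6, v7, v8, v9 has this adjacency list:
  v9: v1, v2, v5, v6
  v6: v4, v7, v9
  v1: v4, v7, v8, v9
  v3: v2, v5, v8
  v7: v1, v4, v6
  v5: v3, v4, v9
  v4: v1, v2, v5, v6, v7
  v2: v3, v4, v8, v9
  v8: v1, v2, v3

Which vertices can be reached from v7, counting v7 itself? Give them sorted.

v1, v2, v3, v4, v5, v6, v7, v8, v9

Start at v7.
Its neighbours: v1, v4, v6.
Then their neighbours: v2, v5, v8, v9.
Then next layer: v3.
Every vertex is now reached.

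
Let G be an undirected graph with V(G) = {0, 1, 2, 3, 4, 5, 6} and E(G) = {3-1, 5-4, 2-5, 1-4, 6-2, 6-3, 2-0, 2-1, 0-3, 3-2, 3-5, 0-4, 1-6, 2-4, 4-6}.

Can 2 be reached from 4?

Explore from 4.
Distance 1: reach 0, 1, 2, 5, 6.
Found 2.

Yes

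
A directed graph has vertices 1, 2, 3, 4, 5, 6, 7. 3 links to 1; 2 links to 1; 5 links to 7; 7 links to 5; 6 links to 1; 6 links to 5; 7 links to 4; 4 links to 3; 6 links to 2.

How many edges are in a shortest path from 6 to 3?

4

Distance 0: 6.
Distance 1: 1, 2, 5.
Distance 2: 7.
Distance 3: 4.
Distance 4: 3 — contains 3.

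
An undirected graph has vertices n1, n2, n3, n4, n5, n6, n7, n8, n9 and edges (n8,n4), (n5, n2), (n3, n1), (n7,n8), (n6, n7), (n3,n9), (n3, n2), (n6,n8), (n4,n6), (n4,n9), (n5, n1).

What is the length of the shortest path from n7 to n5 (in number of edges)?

Distance 0: n7.
Distance 1: n6, n8.
Distance 2: n4.
Distance 3: n9.
Distance 4: n3.
Distance 5: n1, n2.
Distance 6: n5 — contains n5.

6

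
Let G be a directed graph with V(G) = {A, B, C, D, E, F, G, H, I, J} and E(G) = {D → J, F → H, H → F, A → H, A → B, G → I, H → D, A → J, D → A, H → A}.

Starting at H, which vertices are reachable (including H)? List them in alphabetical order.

A, B, D, F, H, J

Start at H.
Its neighbours: A, D, F.
Then their neighbours: B, J.
Nothing further is reachable.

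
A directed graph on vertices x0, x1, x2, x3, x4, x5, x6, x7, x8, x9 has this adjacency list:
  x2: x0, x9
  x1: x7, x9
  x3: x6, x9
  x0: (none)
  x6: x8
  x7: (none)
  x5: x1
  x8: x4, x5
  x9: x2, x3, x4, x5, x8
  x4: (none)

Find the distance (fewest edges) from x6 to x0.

6

Distance 0: x6.
Distance 1: x8.
Distance 2: x4, x5.
Distance 3: x1.
Distance 4: x7, x9.
Distance 5: x2, x3.
Distance 6: x0 — contains x0.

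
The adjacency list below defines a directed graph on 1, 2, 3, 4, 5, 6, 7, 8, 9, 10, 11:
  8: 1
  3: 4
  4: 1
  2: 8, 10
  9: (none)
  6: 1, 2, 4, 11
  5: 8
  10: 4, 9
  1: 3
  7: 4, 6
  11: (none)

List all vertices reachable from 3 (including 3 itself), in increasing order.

Start at 3.
Its neighbours: 4.
Then their neighbours: 1.
Nothing further is reachable.

1, 3, 4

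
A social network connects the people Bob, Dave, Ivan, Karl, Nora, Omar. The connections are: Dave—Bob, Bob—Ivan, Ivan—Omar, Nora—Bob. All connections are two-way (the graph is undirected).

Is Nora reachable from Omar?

Yes

Explore from Omar.
Distance 1: reach Ivan.
Distance 2: reach Bob.
Distance 3: reach Dave, Nora.
Found Nora.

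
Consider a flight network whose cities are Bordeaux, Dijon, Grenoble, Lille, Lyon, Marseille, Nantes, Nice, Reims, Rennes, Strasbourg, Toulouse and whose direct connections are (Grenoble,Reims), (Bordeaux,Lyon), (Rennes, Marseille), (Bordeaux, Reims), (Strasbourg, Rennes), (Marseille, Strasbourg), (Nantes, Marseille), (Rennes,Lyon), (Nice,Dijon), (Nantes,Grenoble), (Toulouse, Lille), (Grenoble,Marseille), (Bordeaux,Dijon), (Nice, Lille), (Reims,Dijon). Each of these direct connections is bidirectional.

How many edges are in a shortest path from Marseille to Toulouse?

6

Distance 0: Marseille.
Distance 1: Grenoble, Nantes, Rennes, Strasbourg.
Distance 2: Lyon, Reims.
Distance 3: Bordeaux, Dijon.
Distance 4: Nice.
Distance 5: Lille.
Distance 6: Toulouse — contains Toulouse.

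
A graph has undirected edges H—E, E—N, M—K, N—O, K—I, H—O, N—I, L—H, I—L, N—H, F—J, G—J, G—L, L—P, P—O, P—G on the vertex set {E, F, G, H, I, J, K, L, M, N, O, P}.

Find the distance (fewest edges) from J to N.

Distance 0: J.
Distance 1: F, G.
Distance 2: L, P.
Distance 3: H, I, O.
Distance 4: E, K, N — contains N.

4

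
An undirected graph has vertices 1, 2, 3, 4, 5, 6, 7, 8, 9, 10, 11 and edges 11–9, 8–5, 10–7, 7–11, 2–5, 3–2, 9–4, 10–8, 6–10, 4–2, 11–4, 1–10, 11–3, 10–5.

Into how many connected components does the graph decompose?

1

From 1: component {1, 2, 3, 4, 5, 6, 7, 8, 9, 10, 11}.
That's 1 component.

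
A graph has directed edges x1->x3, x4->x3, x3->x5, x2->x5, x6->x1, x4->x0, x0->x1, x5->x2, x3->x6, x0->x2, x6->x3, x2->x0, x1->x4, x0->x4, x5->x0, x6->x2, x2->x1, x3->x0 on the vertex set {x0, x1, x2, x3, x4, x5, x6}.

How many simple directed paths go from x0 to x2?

7

x0→x1→x3→x5→x2
x0→x1→x3→x6→x2
x0→x1→x4→x3→x5→x2
x0→x1→x4→x3→x6→x2
x0→x2
x0→x4→x3→x5→x2
x0→x4→x3→x6→x2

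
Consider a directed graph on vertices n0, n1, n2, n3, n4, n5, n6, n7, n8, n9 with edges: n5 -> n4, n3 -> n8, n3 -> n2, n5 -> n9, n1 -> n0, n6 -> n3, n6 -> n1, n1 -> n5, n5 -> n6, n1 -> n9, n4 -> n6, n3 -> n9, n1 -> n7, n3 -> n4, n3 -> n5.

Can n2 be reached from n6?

Explore from n6.
Distance 1: reach n1, n3.
Distance 2: reach n0, n2, n4, n5, n7, n8, n9.
Found n2.

Yes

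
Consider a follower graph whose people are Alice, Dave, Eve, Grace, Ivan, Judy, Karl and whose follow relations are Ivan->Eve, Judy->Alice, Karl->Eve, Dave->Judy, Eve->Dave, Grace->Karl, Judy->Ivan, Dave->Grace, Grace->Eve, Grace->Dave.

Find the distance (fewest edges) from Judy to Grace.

Distance 0: Judy.
Distance 1: Alice, Ivan.
Distance 2: Eve.
Distance 3: Dave.
Distance 4: Grace — contains Grace.

4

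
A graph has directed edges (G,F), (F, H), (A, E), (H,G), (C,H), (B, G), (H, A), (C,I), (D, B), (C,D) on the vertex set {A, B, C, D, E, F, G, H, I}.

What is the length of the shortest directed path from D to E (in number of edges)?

6

Distance 0: D.
Distance 1: B.
Distance 2: G.
Distance 3: F.
Distance 4: H.
Distance 5: A.
Distance 6: E — contains E.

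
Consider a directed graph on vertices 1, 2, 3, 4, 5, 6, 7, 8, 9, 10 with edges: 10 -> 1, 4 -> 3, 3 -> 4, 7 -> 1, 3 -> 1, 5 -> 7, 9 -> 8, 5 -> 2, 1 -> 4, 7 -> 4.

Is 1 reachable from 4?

Yes

Explore from 4.
Distance 1: reach 3.
Distance 2: reach 1.
Found 1.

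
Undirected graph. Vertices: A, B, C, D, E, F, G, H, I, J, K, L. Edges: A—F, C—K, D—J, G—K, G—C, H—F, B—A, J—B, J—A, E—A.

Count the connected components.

4

From A: component {A, B, D, E, F, H, J}.
From C: component {C, G, K}.
From I: component {I}.
From L: component {L}.
That's 4 components.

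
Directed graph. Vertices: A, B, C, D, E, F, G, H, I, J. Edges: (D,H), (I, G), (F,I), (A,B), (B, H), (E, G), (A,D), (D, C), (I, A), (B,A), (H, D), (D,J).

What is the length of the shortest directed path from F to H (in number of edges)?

4

Distance 0: F.
Distance 1: I.
Distance 2: A, G.
Distance 3: B, D.
Distance 4: C, H, J — contains H.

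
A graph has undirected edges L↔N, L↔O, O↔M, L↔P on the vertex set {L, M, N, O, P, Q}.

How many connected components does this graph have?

2

From L: component {L, M, N, O, P}.
From Q: component {Q}.
That's 2 components.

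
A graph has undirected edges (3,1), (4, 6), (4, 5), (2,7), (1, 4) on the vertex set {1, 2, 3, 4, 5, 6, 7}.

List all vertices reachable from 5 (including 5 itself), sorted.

Start at 5.
Its neighbours: 4.
Then their neighbours: 1, 6.
Then next layer: 3.
Nothing further is reachable.

1, 3, 4, 5, 6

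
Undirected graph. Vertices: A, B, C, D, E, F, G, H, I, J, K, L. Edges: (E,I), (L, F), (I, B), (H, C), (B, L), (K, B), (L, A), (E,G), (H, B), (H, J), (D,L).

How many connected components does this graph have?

From A: component {A, B, C, D, E, F, G, H, I, J, K, L}.
That's 1 component.

1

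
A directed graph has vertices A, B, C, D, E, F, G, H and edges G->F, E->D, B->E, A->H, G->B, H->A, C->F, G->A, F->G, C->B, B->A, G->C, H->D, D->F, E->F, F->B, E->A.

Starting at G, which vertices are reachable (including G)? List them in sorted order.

A, B, C, D, E, F, G, H

Start at G.
Its neighbours: A, B, C, F.
Then their neighbours: E, H.
Then next layer: D.
Every vertex is now reached.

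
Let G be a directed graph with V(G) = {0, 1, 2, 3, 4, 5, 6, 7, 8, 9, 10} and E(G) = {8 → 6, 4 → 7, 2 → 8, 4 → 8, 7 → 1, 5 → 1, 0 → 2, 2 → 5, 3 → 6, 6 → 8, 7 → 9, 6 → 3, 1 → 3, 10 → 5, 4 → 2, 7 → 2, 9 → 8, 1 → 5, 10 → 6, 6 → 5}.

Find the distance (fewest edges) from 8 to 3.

Distance 0: 8.
Distance 1: 6.
Distance 2: 3, 5 — contains 3.

2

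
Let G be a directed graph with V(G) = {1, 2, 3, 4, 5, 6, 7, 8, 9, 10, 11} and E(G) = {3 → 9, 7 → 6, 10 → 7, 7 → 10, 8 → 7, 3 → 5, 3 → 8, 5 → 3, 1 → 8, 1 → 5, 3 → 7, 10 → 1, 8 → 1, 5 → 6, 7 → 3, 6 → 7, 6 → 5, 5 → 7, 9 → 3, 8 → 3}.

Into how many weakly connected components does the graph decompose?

From 1: component {1, 3, 5, 6, 7, 8, 9, 10}.
From 2: component {2}.
From 4: component {4}.
From 11: component {11}.
That's 4 components.

4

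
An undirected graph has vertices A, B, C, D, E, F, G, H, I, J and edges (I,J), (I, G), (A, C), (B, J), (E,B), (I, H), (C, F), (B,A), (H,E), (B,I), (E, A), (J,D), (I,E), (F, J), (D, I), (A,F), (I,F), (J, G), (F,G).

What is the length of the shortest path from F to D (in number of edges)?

2

Distance 0: F.
Distance 1: A, C, G, I, J.
Distance 2: B, D, E, H — contains D.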